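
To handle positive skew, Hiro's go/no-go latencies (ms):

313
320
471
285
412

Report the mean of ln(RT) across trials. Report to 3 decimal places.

5.869

ln(RT): 5.7462, 5.7683, 6.1549, 5.6525, 6.0210
Σ ln(RT) = 29.3429
Mean = 29.3429/5 = 5.86858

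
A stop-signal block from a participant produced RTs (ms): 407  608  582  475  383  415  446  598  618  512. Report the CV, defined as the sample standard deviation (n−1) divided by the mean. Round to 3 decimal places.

n = 10, Σ = 5044, M = 504.4000
Σ(x−M)² = 74970.400; s = √(74970.400/9) = 91.2691
CV = 91.2691 / 504.4000 = 0.18095

0.181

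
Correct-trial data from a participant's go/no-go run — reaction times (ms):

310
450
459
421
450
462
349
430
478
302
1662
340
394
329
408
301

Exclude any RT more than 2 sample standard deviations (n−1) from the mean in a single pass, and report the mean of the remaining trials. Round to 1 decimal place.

392.2 ms

n = 16, ΣRT = 7545, M = 471.562
Σ(x−M)² = 1569301.94; s = √(1569301.94/15) = 323.450
Cutoffs: 471.562 ± 2·323.450 → [-175.3, 1118.5]
Outside: 1662 → excluded.
Retained (n=15): Σ = 5883, mean = 5883/15 = 392.200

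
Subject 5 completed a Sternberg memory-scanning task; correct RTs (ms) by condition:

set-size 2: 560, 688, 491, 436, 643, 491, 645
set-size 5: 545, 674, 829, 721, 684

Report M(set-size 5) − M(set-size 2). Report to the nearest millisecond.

M(set-size 2) = 3954/7 = 564.857
M(set-size 5) = 3453/5 = 690.600
Difference = 690.600 − 564.857 = 125.743 ms

126 ms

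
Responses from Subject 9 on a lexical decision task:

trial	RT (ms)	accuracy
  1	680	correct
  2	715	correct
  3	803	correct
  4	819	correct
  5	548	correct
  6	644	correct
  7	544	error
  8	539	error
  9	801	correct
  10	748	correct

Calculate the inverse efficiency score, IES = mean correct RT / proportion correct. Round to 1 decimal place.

899.7 ms

Correct trials (n=8): 680, 715, 803, 819, 548, 644, 801, 748
Mean correct RT = 5758/8 = 719.7500 ms
Proportion correct = 8/10
IES = 719.7500 / (8/10) = 899.688 ms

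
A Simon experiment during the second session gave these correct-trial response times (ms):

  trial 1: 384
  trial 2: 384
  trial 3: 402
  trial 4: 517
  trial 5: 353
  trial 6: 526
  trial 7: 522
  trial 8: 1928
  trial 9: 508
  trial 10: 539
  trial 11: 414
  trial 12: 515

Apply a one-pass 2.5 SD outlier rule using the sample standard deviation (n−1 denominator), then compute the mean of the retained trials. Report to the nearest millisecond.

460 ms

n = 12, ΣRT = 6992, M = 582.667
Σ(x−M)² = 2025958.67; s = √(2025958.67/11) = 429.160
Cutoffs: 582.667 ± 2.5·429.160 → [-490.2, 1655.6]
Outside: 1928 → excluded.
Retained (n=11): Σ = 5064, mean = 5064/11 = 460.364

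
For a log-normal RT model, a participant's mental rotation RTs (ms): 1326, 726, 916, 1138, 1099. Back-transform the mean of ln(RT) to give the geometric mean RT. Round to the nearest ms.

1020 ms

ln(RT): 7.1899, 6.5876, 6.8200, 7.0370, 7.0022
Mean ln(RT) = 34.6367/5 = 6.92733
Geometric mean = exp(6.92733) = 1019.77 ms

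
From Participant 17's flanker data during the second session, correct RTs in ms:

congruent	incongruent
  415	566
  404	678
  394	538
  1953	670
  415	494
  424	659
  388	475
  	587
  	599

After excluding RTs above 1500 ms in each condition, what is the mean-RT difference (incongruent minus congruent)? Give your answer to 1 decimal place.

congruent: exclude 1953
M(congruent) = 2440/6 = 406.667
M(incongruent) = 5266/9 = 585.111
Difference = 585.111 − 406.667 = 178.444 ms

178.4 ms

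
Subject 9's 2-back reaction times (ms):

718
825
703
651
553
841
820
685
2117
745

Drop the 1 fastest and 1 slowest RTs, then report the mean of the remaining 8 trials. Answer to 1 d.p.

Sorted: 553, 651, 685, 703, 718, 745, 820, 825, 841, 2117
Drop lowest 1 (553) and highest 1 (2117)
Remaining (n=8): Σ = 5988, mean = 5988/8 = 748.500

748.5 ms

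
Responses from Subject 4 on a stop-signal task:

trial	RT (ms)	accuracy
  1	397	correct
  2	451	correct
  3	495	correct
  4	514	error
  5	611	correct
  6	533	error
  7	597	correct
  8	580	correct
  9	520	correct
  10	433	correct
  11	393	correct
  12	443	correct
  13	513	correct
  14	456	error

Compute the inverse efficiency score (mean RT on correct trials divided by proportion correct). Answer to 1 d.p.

Correct trials (n=11): 397, 451, 495, 611, 597, 580, 520, 433, 393, 443, 513
Mean correct RT = 5433/11 = 493.9091 ms
Proportion correct = 11/14
IES = 493.9091 / (11/14) = 628.612 ms

628.6 ms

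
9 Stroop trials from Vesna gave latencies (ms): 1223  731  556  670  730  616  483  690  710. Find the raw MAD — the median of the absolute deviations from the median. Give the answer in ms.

Sorted: 483, 556, 616, 670, 690, 710, 730, 731, 1223 → median = 690
|x − 690|: 533, 41, 134, 20, 40, 74, 207, 0, 20
Sorted deviations: 0, 20, 20, 40, 41, 74, 134, 207, 533 → MAD = 41

41 ms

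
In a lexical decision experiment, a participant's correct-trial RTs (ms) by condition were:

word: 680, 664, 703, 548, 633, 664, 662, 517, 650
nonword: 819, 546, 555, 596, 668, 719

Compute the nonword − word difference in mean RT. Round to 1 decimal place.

14.8 ms

M(word) = 5721/9 = 635.667
M(nonword) = 3903/6 = 650.500
Difference = 650.500 − 635.667 = 14.833 ms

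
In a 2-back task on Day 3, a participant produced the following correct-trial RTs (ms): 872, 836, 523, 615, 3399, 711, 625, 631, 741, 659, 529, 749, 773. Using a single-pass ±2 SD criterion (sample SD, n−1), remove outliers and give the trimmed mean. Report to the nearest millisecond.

689 ms

n = 13, ΣRT = 11663, M = 897.154
Σ(x−M)² = 6916769.69; s = √(6916769.69/12) = 759.208
Cutoffs: 897.154 ± 2·759.208 → [-621.3, 2415.6]
Outside: 3399 → excluded.
Retained (n=12): Σ = 8264, mean = 8264/12 = 688.667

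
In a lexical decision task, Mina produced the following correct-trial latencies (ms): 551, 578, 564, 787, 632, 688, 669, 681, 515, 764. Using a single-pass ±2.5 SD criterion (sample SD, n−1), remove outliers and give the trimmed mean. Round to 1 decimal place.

642.9 ms

n = 10, ΣRT = 6429, M = 642.900
Σ(x−M)² = 74956.90; s = √(74956.90/9) = 91.261
Cutoffs: 642.900 ± 2.5·91.261 → [414.7, 871.1]
No RTs fall outside the cutoffs; all 10 retained. Mean = 6429/10 = 642.900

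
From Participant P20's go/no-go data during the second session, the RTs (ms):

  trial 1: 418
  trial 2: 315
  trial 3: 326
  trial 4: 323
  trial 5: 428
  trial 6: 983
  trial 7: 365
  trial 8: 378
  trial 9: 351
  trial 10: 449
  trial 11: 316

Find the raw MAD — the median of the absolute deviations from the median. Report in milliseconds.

Sorted: 315, 316, 323, 326, 351, 365, 378, 418, 428, 449, 983 → median = 365
|x − 365|: 53, 50, 39, 42, 63, 618, 0, 13, 14, 84, 49
Sorted deviations: 0, 13, 14, 39, 42, 49, 50, 53, 63, 84, 618 → MAD = 49

49 ms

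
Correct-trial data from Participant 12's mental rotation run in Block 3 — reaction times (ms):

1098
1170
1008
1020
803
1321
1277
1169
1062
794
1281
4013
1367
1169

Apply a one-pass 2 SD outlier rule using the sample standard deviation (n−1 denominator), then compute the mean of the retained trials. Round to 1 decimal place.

n = 14, ΣRT = 18552, M = 1325.143
Σ(x−M)² = 8172717.71; s = √(8172717.71/13) = 792.888
Cutoffs: 1325.143 ± 2·792.888 → [-260.6, 2910.9]
Outside: 4013 → excluded.
Retained (n=13): Σ = 14539, mean = 14539/13 = 1118.385

1118.4 ms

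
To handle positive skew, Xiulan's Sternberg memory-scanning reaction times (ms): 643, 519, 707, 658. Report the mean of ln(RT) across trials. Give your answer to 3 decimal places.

6.442

ln(RT): 6.4661, 6.2519, 6.5610, 6.4892
Σ ln(RT) = 25.7683
Mean = 25.7683/4 = 6.44207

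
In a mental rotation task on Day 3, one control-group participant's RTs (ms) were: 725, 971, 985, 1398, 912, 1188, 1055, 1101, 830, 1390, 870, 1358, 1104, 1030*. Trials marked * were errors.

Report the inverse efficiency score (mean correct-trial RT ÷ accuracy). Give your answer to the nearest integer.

Correct trials (n=13): 725, 971, 985, 1398, 912, 1188, 1055, 1101, 830, 1390, 870, 1358, 1104
Mean correct RT = 13887/13 = 1068.2308 ms
Proportion correct = 13/14
IES = 1068.2308 / (13/14) = 1150.402 ms

1150 ms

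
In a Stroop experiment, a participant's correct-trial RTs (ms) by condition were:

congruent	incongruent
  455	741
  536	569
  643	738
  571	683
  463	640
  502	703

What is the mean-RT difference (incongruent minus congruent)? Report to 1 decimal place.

M(congruent) = 3170/6 = 528.333
M(incongruent) = 4074/6 = 679.000
Difference = 679.000 − 528.333 = 150.667 ms

150.7 ms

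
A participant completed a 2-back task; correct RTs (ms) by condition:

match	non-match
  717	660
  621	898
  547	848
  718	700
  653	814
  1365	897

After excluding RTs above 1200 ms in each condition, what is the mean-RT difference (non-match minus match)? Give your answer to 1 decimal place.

151.6 ms

match: exclude 1365
M(match) = 3256/5 = 651.200
M(non-match) = 4817/6 = 802.833
Difference = 802.833 − 651.200 = 151.633 ms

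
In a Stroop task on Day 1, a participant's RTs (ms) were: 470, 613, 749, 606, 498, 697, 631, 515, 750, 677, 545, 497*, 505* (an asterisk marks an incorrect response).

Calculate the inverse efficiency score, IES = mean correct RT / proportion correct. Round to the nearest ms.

725 ms

Correct trials (n=11): 470, 613, 749, 606, 498, 697, 631, 515, 750, 677, 545
Mean correct RT = 6751/11 = 613.7273 ms
Proportion correct = 11/13
IES = 613.7273 / (11/13) = 725.314 ms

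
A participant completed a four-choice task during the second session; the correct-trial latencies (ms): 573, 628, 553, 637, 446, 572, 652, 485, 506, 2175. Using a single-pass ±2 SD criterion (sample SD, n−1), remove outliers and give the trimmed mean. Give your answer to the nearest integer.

n = 10, ΣRT = 7227, M = 722.700
Σ(x−M)² = 2384428.10; s = √(2384428.10/9) = 514.720
Cutoffs: 722.700 ± 2·514.720 → [-306.7, 1752.1]
Outside: 2175 → excluded.
Retained (n=9): Σ = 5052, mean = 5052/9 = 561.333

561 ms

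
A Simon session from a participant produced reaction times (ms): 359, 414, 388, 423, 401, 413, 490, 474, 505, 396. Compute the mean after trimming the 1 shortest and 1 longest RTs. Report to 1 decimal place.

Sorted: 359, 388, 396, 401, 413, 414, 423, 474, 490, 505
Drop lowest 1 (359) and highest 1 (505)
Remaining (n=8): Σ = 3399, mean = 3399/8 = 424.875

424.9 ms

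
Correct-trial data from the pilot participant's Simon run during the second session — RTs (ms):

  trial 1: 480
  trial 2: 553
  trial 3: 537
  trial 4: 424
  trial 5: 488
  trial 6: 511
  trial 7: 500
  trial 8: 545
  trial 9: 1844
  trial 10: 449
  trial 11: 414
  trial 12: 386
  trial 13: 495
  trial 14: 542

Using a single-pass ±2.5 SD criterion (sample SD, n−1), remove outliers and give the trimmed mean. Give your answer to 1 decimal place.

n = 14, ΣRT = 8168, M = 583.429
Σ(x−M)² = 1746317.43; s = √(1746317.43/13) = 366.513
Cutoffs: 583.429 ± 2.5·366.513 → [-332.9, 1499.7]
Outside: 1844 → excluded.
Retained (n=13): Σ = 6324, mean = 6324/13 = 486.462

486.5 ms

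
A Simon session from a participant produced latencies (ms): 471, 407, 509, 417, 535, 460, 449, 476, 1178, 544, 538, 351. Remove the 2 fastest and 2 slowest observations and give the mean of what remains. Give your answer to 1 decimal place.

481.9 ms

Sorted: 351, 407, 417, 449, 460, 471, 476, 509, 535, 538, 544, 1178
Drop lowest 2 (351, 407) and highest 2 (544, 1178)
Remaining (n=8): Σ = 3855, mean = 3855/8 = 481.875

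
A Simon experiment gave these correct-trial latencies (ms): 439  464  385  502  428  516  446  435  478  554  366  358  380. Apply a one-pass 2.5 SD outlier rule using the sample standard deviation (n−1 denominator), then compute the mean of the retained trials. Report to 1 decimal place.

n = 13, ΣRT = 5751, M = 442.385
Σ(x−M)² = 43593.08; s = √(43593.08/12) = 60.272
Cutoffs: 442.385 ± 2.5·60.272 → [291.7, 593.1]
No RTs fall outside the cutoffs; all 13 retained. Mean = 5751/13 = 442.385

442.4 ms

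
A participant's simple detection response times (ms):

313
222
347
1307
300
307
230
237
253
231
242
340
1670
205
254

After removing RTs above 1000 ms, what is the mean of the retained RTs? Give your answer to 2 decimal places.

267.77 ms

Excluded: 1307, 1670
Retained (n=13): Σ = 3481
Mean = 3481/13 = 267.7692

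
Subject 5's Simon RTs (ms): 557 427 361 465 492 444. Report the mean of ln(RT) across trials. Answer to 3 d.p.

ln(RT): 6.3226, 6.0568, 5.8889, 6.1420, 6.1985, 6.0958
Σ ln(RT) = 36.7046
Mean = 36.7046/6 = 6.11743

6.117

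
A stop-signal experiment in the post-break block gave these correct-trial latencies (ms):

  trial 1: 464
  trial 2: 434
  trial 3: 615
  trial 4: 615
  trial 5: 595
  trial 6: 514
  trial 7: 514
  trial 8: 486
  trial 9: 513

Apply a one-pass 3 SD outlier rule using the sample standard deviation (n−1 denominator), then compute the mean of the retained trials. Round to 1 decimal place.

n = 9, ΣRT = 4750, M = 527.778
Σ(x−M)² = 34939.56; s = √(34939.56/8) = 66.087
Cutoffs: 527.778 ± 3·66.087 → [329.5, 726.0]
No RTs fall outside the cutoffs; all 9 retained. Mean = 4750/9 = 527.778

527.8 ms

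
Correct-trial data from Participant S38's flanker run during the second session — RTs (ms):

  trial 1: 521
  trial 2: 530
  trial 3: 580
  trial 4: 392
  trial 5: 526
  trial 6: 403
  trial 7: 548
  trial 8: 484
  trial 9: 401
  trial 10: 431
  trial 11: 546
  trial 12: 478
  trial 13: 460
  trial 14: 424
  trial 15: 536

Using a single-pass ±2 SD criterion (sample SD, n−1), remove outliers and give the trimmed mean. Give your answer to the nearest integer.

n = 15, ΣRT = 7260, M = 484.000
Σ(x−M)² = 54044.00; s = √(54044.00/14) = 62.131
Cutoffs: 484.000 ± 2·62.131 → [359.7, 608.3]
No RTs fall outside the cutoffs; all 15 retained. Mean = 7260/15 = 484.000

484 ms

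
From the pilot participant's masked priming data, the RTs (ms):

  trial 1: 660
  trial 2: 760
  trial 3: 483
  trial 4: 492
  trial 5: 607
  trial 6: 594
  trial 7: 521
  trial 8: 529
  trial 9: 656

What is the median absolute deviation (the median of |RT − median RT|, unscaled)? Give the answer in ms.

Sorted: 483, 492, 521, 529, 594, 607, 656, 660, 760 → median = 594
|x − 594|: 66, 166, 111, 102, 13, 0, 73, 65, 62
Sorted deviations: 0, 13, 62, 65, 66, 73, 102, 111, 166 → MAD = 66

66 ms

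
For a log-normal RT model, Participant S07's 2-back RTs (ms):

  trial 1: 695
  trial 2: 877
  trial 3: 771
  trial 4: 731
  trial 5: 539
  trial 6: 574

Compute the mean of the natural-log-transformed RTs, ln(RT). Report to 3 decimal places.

ln(RT): 6.5439, 6.7765, 6.6477, 6.5944, 6.2897, 6.3526
Σ ln(RT) = 39.2049
Mean = 39.2049/6 = 6.53414

6.534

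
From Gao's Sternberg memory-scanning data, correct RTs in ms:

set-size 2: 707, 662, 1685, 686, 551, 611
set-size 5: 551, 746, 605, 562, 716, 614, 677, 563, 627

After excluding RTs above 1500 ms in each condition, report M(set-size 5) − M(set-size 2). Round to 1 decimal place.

set-size 2: exclude 1685
M(set-size 2) = 3217/5 = 643.400
M(set-size 5) = 5661/9 = 629.000
Difference = 629.000 − 643.400 = -14.400 ms

-14.4 ms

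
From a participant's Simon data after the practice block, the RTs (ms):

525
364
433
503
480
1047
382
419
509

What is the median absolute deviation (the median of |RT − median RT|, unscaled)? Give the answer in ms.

Sorted: 364, 382, 419, 433, 480, 503, 509, 525, 1047 → median = 480
|x − 480|: 45, 116, 47, 23, 0, 567, 98, 61, 29
Sorted deviations: 0, 23, 29, 45, 47, 61, 98, 116, 567 → MAD = 47

47 ms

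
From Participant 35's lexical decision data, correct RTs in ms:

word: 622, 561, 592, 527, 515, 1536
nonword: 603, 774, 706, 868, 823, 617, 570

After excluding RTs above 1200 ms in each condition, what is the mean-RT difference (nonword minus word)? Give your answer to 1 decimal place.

145.3 ms

word: exclude 1536
M(word) = 2817/5 = 563.400
M(nonword) = 4961/7 = 708.714
Difference = 708.714 − 563.400 = 145.314 ms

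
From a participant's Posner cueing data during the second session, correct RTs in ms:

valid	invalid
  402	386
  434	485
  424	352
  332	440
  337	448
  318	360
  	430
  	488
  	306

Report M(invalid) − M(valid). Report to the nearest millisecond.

M(valid) = 2247/6 = 374.500
M(invalid) = 3695/9 = 410.556
Difference = 410.556 − 374.500 = 36.056 ms

36 ms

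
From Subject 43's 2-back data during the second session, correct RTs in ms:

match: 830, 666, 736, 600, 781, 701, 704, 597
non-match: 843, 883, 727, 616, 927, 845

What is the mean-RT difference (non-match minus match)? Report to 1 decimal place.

M(match) = 5615/8 = 701.875
M(non-match) = 4841/6 = 806.833
Difference = 806.833 − 701.875 = 104.958 ms

105.0 ms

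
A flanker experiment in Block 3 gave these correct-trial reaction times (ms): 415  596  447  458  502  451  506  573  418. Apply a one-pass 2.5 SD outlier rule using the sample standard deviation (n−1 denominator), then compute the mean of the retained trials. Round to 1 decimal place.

485.1 ms

n = 9, ΣRT = 4366, M = 485.111
Σ(x−M)² = 33512.89; s = √(33512.89/8) = 64.723
Cutoffs: 485.111 ± 2.5·64.723 → [323.3, 646.9]
No RTs fall outside the cutoffs; all 9 retained. Mean = 4366/9 = 485.111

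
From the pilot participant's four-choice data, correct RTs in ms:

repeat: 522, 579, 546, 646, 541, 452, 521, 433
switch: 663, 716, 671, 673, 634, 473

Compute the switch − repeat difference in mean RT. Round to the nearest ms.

M(repeat) = 4240/8 = 530.000
M(switch) = 3830/6 = 638.333
Difference = 638.333 − 530.000 = 108.333 ms

108 ms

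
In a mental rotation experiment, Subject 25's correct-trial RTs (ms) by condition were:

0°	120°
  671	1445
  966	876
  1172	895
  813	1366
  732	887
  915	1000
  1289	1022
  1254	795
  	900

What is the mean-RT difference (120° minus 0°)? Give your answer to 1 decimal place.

44.2 ms

M(0°) = 7812/8 = 976.500
M(120°) = 9186/9 = 1020.667
Difference = 1020.667 − 976.500 = 44.167 ms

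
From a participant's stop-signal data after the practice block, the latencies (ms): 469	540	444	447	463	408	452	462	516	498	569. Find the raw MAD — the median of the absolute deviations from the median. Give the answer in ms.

Sorted: 408, 444, 447, 452, 462, 463, 469, 498, 516, 540, 569 → median = 463
|x − 463|: 6, 77, 19, 16, 0, 55, 11, 1, 53, 35, 106
Sorted deviations: 0, 1, 6, 11, 16, 19, 35, 53, 55, 77, 106 → MAD = 19

19 ms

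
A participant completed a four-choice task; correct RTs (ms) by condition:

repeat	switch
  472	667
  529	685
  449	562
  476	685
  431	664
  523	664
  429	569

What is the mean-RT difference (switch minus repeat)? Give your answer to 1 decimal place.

M(repeat) = 3309/7 = 472.714
M(switch) = 4496/7 = 642.286
Difference = 642.286 − 472.714 = 169.571 ms

169.6 ms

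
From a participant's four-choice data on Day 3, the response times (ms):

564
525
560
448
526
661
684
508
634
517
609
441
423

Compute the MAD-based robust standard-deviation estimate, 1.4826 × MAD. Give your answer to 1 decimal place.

Sorted: 423, 441, 448, 508, 517, 525, 526, 560, 564, 609, 634, 661, 684 → median = 526
|x − 526| sorted: 0, 1, 9, 18, 34, 38, 78, 83, 85, 103, 108, 135, 158 → MAD = 78
Robust SD ≈ 1.4826 × 78 = 115.643

115.6 ms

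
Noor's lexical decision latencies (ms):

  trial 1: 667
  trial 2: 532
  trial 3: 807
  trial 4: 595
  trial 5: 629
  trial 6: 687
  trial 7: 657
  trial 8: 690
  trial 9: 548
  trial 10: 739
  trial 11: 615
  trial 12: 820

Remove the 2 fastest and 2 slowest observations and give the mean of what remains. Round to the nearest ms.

Sorted: 532, 548, 595, 615, 629, 657, 667, 687, 690, 739, 807, 820
Drop lowest 2 (532, 548) and highest 2 (807, 820)
Remaining (n=8): Σ = 5279, mean = 5279/8 = 659.875

660 ms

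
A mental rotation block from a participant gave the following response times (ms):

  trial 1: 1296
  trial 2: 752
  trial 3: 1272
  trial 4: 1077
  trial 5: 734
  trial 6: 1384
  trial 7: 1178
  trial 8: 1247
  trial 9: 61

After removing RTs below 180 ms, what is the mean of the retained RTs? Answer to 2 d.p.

Excluded: 61
Retained (n=8): Σ = 8940
Mean = 8940/8 = 1117.5000

1117.50 ms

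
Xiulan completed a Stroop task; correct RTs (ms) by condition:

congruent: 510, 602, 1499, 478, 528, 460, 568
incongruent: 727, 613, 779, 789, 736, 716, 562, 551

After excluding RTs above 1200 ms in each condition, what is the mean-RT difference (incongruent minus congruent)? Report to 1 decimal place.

159.8 ms

congruent: exclude 1499
M(congruent) = 3146/6 = 524.333
M(incongruent) = 5473/8 = 684.125
Difference = 684.125 − 524.333 = 159.792 ms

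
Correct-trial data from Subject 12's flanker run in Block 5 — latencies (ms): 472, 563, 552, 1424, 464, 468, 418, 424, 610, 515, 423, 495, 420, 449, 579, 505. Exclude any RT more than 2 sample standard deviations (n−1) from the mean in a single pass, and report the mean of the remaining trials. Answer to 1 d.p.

490.5 ms

n = 16, ΣRT = 8781, M = 548.812
Σ(x−M)² = 871476.44; s = √(871476.44/15) = 241.036
Cutoffs: 548.812 ± 2·241.036 → [66.7, 1030.9]
Outside: 1424 → excluded.
Retained (n=15): Σ = 7357, mean = 7357/15 = 490.467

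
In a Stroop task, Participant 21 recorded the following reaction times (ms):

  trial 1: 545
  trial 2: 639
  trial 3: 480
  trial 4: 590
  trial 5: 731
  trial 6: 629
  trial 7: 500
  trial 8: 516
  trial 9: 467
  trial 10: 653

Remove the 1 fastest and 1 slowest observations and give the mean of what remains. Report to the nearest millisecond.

569 ms

Sorted: 467, 480, 500, 516, 545, 590, 629, 639, 653, 731
Drop lowest 1 (467) and highest 1 (731)
Remaining (n=8): Σ = 4552, mean = 4552/8 = 569.000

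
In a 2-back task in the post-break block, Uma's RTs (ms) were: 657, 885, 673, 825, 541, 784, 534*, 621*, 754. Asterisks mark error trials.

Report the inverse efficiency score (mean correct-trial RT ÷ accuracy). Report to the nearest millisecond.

940 ms

Correct trials (n=7): 657, 885, 673, 825, 541, 784, 754
Mean correct RT = 5119/7 = 731.2857 ms
Proportion correct = 7/9
IES = 731.2857 / (7/9) = 940.224 ms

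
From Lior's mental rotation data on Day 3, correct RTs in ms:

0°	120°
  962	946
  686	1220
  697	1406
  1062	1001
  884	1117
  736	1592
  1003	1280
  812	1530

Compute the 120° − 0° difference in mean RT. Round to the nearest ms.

M(0°) = 6842/8 = 855.250
M(120°) = 10092/8 = 1261.500
Difference = 1261.500 − 855.250 = 406.250 ms

406 ms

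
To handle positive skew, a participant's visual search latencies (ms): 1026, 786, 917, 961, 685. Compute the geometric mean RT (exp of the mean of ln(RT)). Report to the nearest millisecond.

866 ms

ln(RT): 6.9334, 6.6670, 6.8211, 6.8680, 6.5294
Mean ln(RT) = 33.8189/5 = 6.76378
Geometric mean = exp(6.76378) = 865.91 ms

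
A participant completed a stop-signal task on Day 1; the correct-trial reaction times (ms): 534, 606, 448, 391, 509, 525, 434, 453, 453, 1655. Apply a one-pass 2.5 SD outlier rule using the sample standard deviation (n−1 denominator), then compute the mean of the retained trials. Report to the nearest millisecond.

484 ms

n = 10, ΣRT = 6008, M = 600.800
Σ(x−M)² = 1268875.60; s = √(1268875.60/9) = 375.481
Cutoffs: 600.800 ± 2.5·375.481 → [-337.9, 1539.5]
Outside: 1655 → excluded.
Retained (n=9): Σ = 4353, mean = 4353/9 = 483.667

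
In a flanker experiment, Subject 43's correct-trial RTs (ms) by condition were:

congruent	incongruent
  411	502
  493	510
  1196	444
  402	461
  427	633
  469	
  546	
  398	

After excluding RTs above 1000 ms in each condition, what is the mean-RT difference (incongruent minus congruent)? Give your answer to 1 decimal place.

congruent: exclude 1196
M(congruent) = 3146/7 = 449.429
M(incongruent) = 2550/5 = 510.000
Difference = 510.000 − 449.429 = 60.571 ms

60.6 ms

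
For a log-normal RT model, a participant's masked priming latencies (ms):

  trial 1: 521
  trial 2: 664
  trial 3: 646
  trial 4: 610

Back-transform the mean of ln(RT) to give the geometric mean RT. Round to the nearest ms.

608 ms

ln(RT): 6.2558, 6.4983, 6.4708, 6.4135
Mean ln(RT) = 25.6383/4 = 6.40957
Geometric mean = exp(6.40957) = 607.63 ms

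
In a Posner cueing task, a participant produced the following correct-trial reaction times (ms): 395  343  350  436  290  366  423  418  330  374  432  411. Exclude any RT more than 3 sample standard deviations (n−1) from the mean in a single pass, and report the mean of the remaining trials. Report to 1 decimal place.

380.7 ms

n = 12, ΣRT = 4568, M = 380.667
Σ(x−M)² = 23414.67; s = √(23414.67/11) = 46.137
Cutoffs: 380.667 ± 3·46.137 → [242.3, 519.1]
No RTs fall outside the cutoffs; all 12 retained. Mean = 4568/12 = 380.667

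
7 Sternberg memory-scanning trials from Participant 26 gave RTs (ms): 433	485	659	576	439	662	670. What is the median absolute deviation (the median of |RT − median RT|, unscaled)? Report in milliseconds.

91 ms

Sorted: 433, 439, 485, 576, 659, 662, 670 → median = 576
|x − 576|: 143, 91, 83, 0, 137, 86, 94
Sorted deviations: 0, 83, 86, 91, 94, 137, 143 → MAD = 91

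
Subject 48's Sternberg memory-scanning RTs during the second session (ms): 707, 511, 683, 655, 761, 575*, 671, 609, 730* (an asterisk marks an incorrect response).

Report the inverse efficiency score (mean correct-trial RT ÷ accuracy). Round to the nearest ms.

844 ms

Correct trials (n=7): 707, 511, 683, 655, 761, 671, 609
Mean correct RT = 4597/7 = 656.7143 ms
Proportion correct = 7/9
IES = 656.7143 / (7/9) = 844.347 ms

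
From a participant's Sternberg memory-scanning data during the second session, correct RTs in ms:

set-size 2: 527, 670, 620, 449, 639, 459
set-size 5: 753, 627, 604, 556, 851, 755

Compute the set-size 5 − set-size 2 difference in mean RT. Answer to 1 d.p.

130.3 ms

M(set-size 2) = 3364/6 = 560.667
M(set-size 5) = 4146/6 = 691.000
Difference = 691.000 − 560.667 = 130.333 ms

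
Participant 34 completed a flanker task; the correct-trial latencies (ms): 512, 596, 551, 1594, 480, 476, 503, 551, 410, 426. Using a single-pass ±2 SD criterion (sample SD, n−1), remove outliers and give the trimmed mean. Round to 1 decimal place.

500.6 ms

n = 10, ΣRT = 6099, M = 609.900
Σ(x−M)² = 1105178.90; s = √(1105178.90/9) = 350.425
Cutoffs: 609.900 ± 2·350.425 → [-90.9, 1310.7]
Outside: 1594 → excluded.
Retained (n=9): Σ = 4505, mean = 4505/9 = 500.556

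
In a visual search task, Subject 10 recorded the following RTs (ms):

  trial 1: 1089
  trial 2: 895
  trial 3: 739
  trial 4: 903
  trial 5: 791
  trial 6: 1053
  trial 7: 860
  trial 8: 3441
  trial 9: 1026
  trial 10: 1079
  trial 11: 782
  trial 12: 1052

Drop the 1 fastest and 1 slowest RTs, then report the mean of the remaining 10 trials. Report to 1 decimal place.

Sorted: 739, 782, 791, 860, 895, 903, 1026, 1052, 1053, 1079, 1089, 3441
Drop lowest 1 (739) and highest 1 (3441)
Remaining (n=10): Σ = 9530, mean = 9530/10 = 953.000

953.0 ms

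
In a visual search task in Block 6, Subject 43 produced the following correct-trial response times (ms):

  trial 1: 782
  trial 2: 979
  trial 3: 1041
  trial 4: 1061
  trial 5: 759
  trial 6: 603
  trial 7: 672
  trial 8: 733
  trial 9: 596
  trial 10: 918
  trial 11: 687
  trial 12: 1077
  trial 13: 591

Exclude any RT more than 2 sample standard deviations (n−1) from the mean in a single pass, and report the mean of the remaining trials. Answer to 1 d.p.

n = 13, ΣRT = 10499, M = 807.615
Σ(x−M)² = 407895.08; s = √(407895.08/12) = 184.367
Cutoffs: 807.615 ± 2·184.367 → [438.9, 1176.3]
No RTs fall outside the cutoffs; all 13 retained. Mean = 10499/13 = 807.615

807.6 ms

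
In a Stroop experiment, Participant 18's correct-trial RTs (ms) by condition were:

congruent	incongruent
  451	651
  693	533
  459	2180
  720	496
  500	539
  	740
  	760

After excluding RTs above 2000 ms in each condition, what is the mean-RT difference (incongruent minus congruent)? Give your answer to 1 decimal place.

55.2 ms

incongruent: exclude 2180
M(congruent) = 2823/5 = 564.600
M(incongruent) = 3719/6 = 619.833
Difference = 619.833 − 564.600 = 55.233 ms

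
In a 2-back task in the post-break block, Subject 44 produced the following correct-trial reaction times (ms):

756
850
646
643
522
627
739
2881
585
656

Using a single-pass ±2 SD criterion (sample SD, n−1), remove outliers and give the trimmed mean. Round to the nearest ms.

669 ms

n = 10, ΣRT = 8905, M = 890.500
Σ(x−M)² = 4479354.50; s = √(4479354.50/9) = 705.483
Cutoffs: 890.500 ± 2·705.483 → [-520.5, 2301.5]
Outside: 2881 → excluded.
Retained (n=9): Σ = 6024, mean = 6024/9 = 669.333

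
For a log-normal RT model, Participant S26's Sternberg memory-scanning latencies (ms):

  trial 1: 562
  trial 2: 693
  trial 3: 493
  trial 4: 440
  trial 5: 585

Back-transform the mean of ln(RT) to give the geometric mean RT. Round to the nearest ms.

548 ms

ln(RT): 6.3315, 6.5410, 6.2005, 6.0868, 6.3716
Mean ln(RT) = 31.5314/5 = 6.30629
Geometric mean = exp(6.30629) = 548.01 ms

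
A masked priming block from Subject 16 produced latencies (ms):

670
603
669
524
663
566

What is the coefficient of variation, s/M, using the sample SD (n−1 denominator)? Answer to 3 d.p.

n = 6, Σ = 3695, M = 615.8333
Σ(x−M)² = 19066.833; s = √(19066.833/5) = 61.7525
CV = 61.7525 / 615.8333 = 0.10027

0.100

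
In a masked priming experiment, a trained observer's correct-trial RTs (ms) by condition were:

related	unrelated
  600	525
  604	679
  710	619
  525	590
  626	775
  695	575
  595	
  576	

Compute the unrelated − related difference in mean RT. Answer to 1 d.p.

M(related) = 4931/8 = 616.375
M(unrelated) = 3763/6 = 627.167
Difference = 627.167 − 616.375 = 10.792 ms

10.8 ms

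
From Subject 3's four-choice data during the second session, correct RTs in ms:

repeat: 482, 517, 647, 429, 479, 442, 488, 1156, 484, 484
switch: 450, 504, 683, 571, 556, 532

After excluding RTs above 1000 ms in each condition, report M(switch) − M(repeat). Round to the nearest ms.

repeat: exclude 1156
M(repeat) = 4452/9 = 494.667
M(switch) = 3296/6 = 549.333
Difference = 549.333 − 494.667 = 54.667 ms

55 ms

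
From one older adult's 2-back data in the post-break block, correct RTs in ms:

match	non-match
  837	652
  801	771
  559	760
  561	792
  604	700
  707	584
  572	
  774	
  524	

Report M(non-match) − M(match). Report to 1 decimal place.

49.9 ms

M(match) = 5939/9 = 659.889
M(non-match) = 4259/6 = 709.833
Difference = 709.833 − 659.889 = 49.944 ms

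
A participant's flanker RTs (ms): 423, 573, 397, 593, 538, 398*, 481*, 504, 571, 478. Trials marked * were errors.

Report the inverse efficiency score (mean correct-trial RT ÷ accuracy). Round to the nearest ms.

637 ms

Correct trials (n=8): 423, 573, 397, 593, 538, 504, 571, 478
Mean correct RT = 4077/8 = 509.6250 ms
Proportion correct = 8/10
IES = 509.6250 / (8/10) = 637.031 ms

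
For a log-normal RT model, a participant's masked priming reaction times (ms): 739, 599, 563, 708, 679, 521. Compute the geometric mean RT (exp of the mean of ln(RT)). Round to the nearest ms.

630 ms

ln(RT): 6.6053, 6.3953, 6.3333, 6.5624, 6.5206, 6.2558
Mean ln(RT) = 38.6727/6 = 6.44544
Geometric mean = exp(6.44544) = 629.83 ms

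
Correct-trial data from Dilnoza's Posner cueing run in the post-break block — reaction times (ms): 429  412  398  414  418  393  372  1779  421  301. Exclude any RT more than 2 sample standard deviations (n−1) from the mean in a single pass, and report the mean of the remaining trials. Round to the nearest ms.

395 ms

n = 10, ΣRT = 5337, M = 533.700
Σ(x−M)² = 1735468.10; s = √(1735468.10/9) = 439.124
Cutoffs: 533.700 ± 2·439.124 → [-344.5, 1411.9]
Outside: 1779 → excluded.
Retained (n=9): Σ = 3558, mean = 3558/9 = 395.333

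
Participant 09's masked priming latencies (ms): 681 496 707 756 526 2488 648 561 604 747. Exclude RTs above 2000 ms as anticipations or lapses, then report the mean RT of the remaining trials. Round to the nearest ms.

636 ms

Excluded: 2488
Retained (n=9): Σ = 5726
Mean = 5726/9 = 636.2222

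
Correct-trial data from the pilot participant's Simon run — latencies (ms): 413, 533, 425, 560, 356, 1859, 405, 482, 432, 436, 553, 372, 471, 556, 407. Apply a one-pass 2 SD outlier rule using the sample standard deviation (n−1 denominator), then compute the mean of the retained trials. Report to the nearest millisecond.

457 ms

n = 15, ΣRT = 8260, M = 550.667
Σ(x−M)² = 1896881.33; s = √(1896881.33/14) = 368.092
Cutoffs: 550.667 ± 2·368.092 → [-185.5, 1286.9]
Outside: 1859 → excluded.
Retained (n=14): Σ = 6401, mean = 6401/14 = 457.214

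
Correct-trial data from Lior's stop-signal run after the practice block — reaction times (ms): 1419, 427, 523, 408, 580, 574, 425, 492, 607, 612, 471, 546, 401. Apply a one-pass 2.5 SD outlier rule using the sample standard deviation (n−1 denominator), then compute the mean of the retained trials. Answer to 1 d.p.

n = 13, ΣRT = 7485, M = 575.769
Σ(x−M)² = 838566.31; s = √(838566.31/12) = 264.349
Cutoffs: 575.769 ± 2.5·264.349 → [-85.1, 1236.6]
Outside: 1419 → excluded.
Retained (n=12): Σ = 6066, mean = 6066/12 = 505.500

505.5 ms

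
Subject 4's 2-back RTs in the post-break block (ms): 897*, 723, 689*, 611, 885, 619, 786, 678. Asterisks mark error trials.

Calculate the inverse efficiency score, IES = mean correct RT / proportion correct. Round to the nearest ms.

956 ms

Correct trials (n=6): 723, 611, 885, 619, 786, 678
Mean correct RT = 4302/6 = 717.0000 ms
Proportion correct = 6/8
IES = 717.0000 / (6/8) = 956.000 ms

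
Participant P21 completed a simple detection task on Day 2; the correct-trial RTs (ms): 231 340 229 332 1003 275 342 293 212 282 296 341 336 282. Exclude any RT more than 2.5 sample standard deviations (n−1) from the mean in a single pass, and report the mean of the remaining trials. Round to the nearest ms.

292 ms

n = 14, ΣRT = 4794, M = 342.429
Σ(x−M)² = 495255.43; s = √(495255.43/13) = 195.183
Cutoffs: 342.429 ± 2.5·195.183 → [-145.5, 830.4]
Outside: 1003 → excluded.
Retained (n=13): Σ = 3791, mean = 3791/13 = 291.615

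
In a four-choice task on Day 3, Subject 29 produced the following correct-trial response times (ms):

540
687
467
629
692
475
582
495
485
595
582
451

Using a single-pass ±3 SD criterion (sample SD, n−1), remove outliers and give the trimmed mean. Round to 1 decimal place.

n = 12, ΣRT = 6680, M = 556.667
Σ(x−M)² = 78378.67; s = √(78378.67/11) = 84.412
Cutoffs: 556.667 ± 3·84.412 → [303.4, 809.9]
No RTs fall outside the cutoffs; all 12 retained. Mean = 6680/12 = 556.667

556.7 ms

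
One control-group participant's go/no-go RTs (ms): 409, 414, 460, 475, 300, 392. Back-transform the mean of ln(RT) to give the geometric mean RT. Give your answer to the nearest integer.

404 ms

ln(RT): 6.0137, 6.0259, 6.1312, 6.1633, 5.7038, 5.9713
Mean ln(RT) = 36.0092/6 = 6.00153
Geometric mean = exp(6.00153) = 404.05 ms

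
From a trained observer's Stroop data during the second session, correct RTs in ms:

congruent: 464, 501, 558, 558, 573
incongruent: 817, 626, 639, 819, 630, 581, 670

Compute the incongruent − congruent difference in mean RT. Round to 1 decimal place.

M(congruent) = 2654/5 = 530.800
M(incongruent) = 4782/7 = 683.143
Difference = 683.143 − 530.800 = 152.343 ms

152.3 ms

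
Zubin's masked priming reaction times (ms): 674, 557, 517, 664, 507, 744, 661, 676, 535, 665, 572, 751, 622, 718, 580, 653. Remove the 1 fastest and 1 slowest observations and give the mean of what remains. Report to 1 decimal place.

631.3 ms

Sorted: 507, 517, 535, 557, 572, 580, 622, 653, 661, 664, 665, 674, 676, 718, 744, 751
Drop lowest 1 (507) and highest 1 (751)
Remaining (n=14): Σ = 8838, mean = 8838/14 = 631.286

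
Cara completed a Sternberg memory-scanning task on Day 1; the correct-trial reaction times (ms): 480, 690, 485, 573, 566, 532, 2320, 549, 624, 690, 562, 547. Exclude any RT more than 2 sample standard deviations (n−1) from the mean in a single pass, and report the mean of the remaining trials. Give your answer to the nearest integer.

573 ms

n = 12, ΣRT = 8618, M = 718.167
Σ(x−M)² = 2848603.67; s = √(2848603.67/11) = 508.885
Cutoffs: 718.167 ± 2·508.885 → [-299.6, 1735.9]
Outside: 2320 → excluded.
Retained (n=11): Σ = 6298, mean = 6298/11 = 572.545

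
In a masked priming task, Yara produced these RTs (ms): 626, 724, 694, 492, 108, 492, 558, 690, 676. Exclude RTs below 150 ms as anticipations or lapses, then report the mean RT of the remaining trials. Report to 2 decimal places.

Excluded: 108
Retained (n=8): Σ = 4952
Mean = 4952/8 = 619.0000

619.00 ms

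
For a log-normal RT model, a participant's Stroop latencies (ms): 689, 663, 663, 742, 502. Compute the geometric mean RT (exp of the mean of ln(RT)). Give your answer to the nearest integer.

ln(RT): 6.5352, 6.4968, 6.4968, 6.6093, 6.2186
Mean ln(RT) = 32.3567/5 = 6.47135
Geometric mean = exp(6.47135) = 646.35 ms

646 ms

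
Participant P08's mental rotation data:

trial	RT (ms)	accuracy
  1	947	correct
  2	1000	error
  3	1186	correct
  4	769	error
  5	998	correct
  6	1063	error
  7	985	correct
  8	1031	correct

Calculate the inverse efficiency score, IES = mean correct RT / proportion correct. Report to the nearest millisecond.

1647 ms

Correct trials (n=5): 947, 1186, 998, 985, 1031
Mean correct RT = 5147/5 = 1029.4000 ms
Proportion correct = 5/8
IES = 1029.4000 / (5/8) = 1647.040 ms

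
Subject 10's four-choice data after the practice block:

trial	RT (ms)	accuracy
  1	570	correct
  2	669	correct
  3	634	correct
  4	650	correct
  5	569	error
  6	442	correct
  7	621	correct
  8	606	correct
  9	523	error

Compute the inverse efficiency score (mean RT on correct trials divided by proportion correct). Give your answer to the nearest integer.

770 ms

Correct trials (n=7): 570, 669, 634, 650, 442, 621, 606
Mean correct RT = 4192/7 = 598.8571 ms
Proportion correct = 7/9
IES = 598.8571 / (7/9) = 769.959 ms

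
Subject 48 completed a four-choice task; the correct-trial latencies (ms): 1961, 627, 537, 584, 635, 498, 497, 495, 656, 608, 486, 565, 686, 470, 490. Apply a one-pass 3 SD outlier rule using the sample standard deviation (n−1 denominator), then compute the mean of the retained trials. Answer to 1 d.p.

559.6 ms

n = 15, ΣRT = 9795, M = 653.000
Σ(x−M)² = 1902220.00; s = √(1902220.00/14) = 368.609
Cutoffs: 653.000 ± 3·368.609 → [-452.8, 1758.8]
Outside: 1961 → excluded.
Retained (n=14): Σ = 7834, mean = 7834/14 = 559.571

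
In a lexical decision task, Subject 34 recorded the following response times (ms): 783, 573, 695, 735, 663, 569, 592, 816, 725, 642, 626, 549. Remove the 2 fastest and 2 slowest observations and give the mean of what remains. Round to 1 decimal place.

Sorted: 549, 569, 573, 592, 626, 642, 663, 695, 725, 735, 783, 816
Drop lowest 2 (549, 569) and highest 2 (783, 816)
Remaining (n=8): Σ = 5251, mean = 5251/8 = 656.375

656.4 ms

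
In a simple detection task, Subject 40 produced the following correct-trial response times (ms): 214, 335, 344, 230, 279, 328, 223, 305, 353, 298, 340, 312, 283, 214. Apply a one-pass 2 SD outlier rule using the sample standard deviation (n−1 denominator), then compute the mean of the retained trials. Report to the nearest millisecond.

290 ms

n = 14, ΣRT = 4058, M = 289.857
Σ(x−M)² = 33437.71; s = √(33437.71/13) = 50.716
Cutoffs: 289.857 ± 2·50.716 → [188.4, 391.3]
No RTs fall outside the cutoffs; all 14 retained. Mean = 4058/14 = 289.857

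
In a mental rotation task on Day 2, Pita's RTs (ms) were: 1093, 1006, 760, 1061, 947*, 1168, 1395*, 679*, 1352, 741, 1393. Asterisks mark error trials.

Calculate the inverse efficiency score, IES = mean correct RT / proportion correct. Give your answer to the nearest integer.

Correct trials (n=8): 1093, 1006, 760, 1061, 1168, 1352, 741, 1393
Mean correct RT = 8574/8 = 1071.7500 ms
Proportion correct = 8/11
IES = 1071.7500 / (8/11) = 1473.656 ms

1474 ms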